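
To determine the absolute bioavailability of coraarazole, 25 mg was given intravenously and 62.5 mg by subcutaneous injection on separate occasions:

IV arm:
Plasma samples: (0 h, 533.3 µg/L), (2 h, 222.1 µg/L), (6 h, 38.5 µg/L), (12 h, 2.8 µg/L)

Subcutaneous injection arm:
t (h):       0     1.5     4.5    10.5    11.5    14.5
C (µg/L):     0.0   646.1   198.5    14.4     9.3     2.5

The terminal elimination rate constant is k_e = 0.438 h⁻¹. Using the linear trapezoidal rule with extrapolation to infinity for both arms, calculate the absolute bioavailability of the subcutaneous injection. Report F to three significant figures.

F = 0.690

Trapezoidal AUC_0→12 (IV):
  [0→2]: (533.3+222.1)/2 × 2 = 755.4
  [2→6]: (222.1+38.5)/2 × 4 = 521.2
  [6→12]: (38.5+2.8)/2 × 6 = 123.9
  Sum = 1400.5 µg/L·h
IV tail: 2.8/0.438 = 6.393; AUC_iv,0→∞ = 1400.5 + 6.393 = 1406.893 µg/L·h
Trapezoidal AUC_0→14.5 (subcutaneous injection):
  [0→1.5]: (0.0+646.1)/2 × 1.5 = 484.575
  [1.5→4.5]: (646.1+198.5)/2 × 3 = 1266.9
  [4.5→10.5]: (198.5+14.4)/2 × 6 = 638.7
  [10.5→11.5]: (14.4+9.3)/2 × 1 = 11.85
  [11.5→14.5]: (9.3+2.5)/2 × 3 = 17.7
  Sum = 2419.725 µg/L·h
subcutaneous injection tail: 2.5/0.438 = 5.708; AUC_ev,0→∞ = 2419.725 + 5.708 = 2425.433 µg/L·h
F = (AUC_ev/D_ev)/(AUC_iv/D_iv) = (2425.433/62.5)/(1406.893/25) = 38.806928/56.27572 = 0.6896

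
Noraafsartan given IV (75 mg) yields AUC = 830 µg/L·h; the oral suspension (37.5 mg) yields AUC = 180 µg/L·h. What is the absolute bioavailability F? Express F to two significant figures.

F = (AUC_ev / D_ev) / (AUC_iv / D_iv)
  = (180/37.5) / (830/75)
  = 4.8 / 11.0667 = 0.4337

F = 0.43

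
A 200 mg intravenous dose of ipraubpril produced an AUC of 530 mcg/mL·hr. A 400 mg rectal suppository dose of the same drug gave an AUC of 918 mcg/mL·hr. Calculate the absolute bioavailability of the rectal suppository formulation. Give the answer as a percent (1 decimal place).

F = (AUC_ev / D_ev) / (AUC_iv / D_iv)
  = (918/400) / (530/200)
  = 2.295 / 2.65 = 0.8660
  = 86.60%

F = 86.6%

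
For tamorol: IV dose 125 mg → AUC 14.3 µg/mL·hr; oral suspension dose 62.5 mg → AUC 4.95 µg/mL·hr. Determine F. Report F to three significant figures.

F = (AUC_ev / D_ev) / (AUC_iv / D_iv)
  = (4.95/62.5) / (14.3/125)
  = 0.0792 / 0.1144 = 0.6923

F = 0.692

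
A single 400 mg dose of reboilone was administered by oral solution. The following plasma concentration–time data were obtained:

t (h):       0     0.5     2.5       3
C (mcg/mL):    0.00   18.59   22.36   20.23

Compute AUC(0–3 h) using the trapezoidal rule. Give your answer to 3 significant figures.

Trapezoidal AUC_0→3:
  [0→0.5]: (0.00+18.59)/2 × 0.5 = 4.6475
  [0.5→2.5]: (18.59+22.36)/2 × 2 = 40.95
  [2.5→3]: (22.36+20.23)/2 × 0.5 = 10.6475
  Sum = 56.245 mcg/mL·h

AUC = 56.2 mcg/mL·h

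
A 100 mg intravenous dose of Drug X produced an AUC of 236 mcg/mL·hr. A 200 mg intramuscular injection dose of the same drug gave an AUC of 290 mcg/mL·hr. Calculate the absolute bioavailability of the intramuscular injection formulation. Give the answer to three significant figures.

F = (AUC_ev / D_ev) / (AUC_iv / D_iv)
  = (290/200) / (236/100)
  = 1.45 / 2.36 = 0.6144

F = 0.614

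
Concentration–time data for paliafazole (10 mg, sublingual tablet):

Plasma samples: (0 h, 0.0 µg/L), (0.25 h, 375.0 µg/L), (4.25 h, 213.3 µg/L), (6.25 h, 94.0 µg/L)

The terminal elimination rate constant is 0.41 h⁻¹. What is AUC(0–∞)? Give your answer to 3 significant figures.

AUC = 1760 µg/L·h

Trapezoidal AUC_0→6.25:
  [0→0.25]: (0.0+375.0)/2 × 0.25 = 46.875
  [0.25→4.25]: (375.0+213.3)/2 × 4 = 1176.6
  [4.25→6.25]: (213.3+94.0)/2 × 2 = 307.3
  Sum = 1530.775 µg/L·h
Extrapolated tail: C_last / k_e = 94.0 / 0.41 = 229.268
AUC_0→∞ = 1530.775 + 229.268 = 1760.043 µg/L·h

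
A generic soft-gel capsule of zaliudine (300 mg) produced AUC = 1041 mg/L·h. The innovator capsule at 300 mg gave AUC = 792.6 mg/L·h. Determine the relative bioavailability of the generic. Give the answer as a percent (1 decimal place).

F_rel = 131.3%

F_rel = (AUC_test/D_test) / (AUC_ref/D_ref)
      = (1041/300) / (792.6/300)
      = 3.47 / 2.642 = 1.3134 = 131.34%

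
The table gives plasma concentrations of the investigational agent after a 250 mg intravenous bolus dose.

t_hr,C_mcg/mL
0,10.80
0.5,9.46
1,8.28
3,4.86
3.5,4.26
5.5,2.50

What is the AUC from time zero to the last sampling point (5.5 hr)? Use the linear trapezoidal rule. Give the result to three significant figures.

AUC = 31.7 mcg/mL·hr

Trapezoidal AUC_0→5.5:
  [0→0.5]: (10.80+9.46)/2 × 0.5 = 5.065
  [0.5→1]: (9.46+8.28)/2 × 0.5 = 4.435
  [1→3]: (8.28+4.86)/2 × 2 = 13.14
  [3→3.5]: (4.86+4.26)/2 × 0.5 = 2.28
  [3.5→5.5]: (4.26+2.50)/2 × 2 = 6.76
  Sum = 31.68 mcg/mL·hr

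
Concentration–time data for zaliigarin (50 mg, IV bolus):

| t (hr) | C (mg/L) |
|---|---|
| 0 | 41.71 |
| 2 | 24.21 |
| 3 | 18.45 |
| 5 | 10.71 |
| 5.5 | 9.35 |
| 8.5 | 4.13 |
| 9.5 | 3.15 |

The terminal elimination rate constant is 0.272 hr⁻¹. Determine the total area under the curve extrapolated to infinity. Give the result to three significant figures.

Trapezoidal AUC_0→9.5:
  [0→2]: (41.71+24.21)/2 × 2 = 65.92
  [2→3]: (24.21+18.45)/2 × 1 = 21.33
  [3→5]: (18.45+10.71)/2 × 2 = 29.16
  [5→5.5]: (10.71+9.35)/2 × 0.5 = 5.015
  [5.5→8.5]: (9.35+4.13)/2 × 3 = 20.22
  [8.5→9.5]: (4.13+3.15)/2 × 1 = 3.64
  Sum = 145.285 mg/L·hr
Extrapolated tail: C_last / k_e = 3.15 / 0.272 = 11.581
AUC_0→∞ = 145.285 + 11.581 = 156.866 mg/L·hr

AUC = 157 mg/L·hr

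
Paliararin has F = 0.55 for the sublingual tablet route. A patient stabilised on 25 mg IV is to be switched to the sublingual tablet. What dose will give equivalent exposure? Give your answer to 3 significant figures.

For equal systemic exposure: F × D_ev = D_iv
D_ev = D_iv / F = 25 / 0.55 = 45.4545 mg

D_sublingual = 45.5 mg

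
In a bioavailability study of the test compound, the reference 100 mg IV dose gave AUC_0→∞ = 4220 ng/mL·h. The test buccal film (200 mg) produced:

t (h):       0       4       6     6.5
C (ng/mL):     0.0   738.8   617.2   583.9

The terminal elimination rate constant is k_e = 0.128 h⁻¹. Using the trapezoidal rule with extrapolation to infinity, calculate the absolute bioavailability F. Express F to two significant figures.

Trapezoidal AUC_0→6.5 (buccal film):
  [0→4]: (0.0+738.8)/2 × 4 = 1477.6
  [4→6]: (738.8+617.2)/2 × 2 = 1356.0
  [6→6.5]: (617.2+583.9)/2 × 0.5 = 300.275
  Sum = 3133.875 ng/mL·h
Tail: C_last/k_e = 583.9/0.128 = 4561.719
AUC_0→∞ (buccal film) = 3133.875 + 4561.719 = 7695.594 ng/mL·h
F = (AUC_ev/D_ev)/(AUC_iv/D_iv) = (7695.594/200)/(4220/100) = 38.47797/42.2 = 0.9118

F = 0.91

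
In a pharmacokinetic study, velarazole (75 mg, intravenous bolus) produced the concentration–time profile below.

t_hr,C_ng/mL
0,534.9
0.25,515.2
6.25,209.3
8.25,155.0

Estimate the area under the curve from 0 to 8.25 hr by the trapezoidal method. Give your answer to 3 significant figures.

AUC = 2670 ng/mL·hr

Trapezoidal AUC_0→8.25:
  [0→0.25]: (534.9+515.2)/2 × 0.25 = 131.2625
  [0.25→6.25]: (515.2+209.3)/2 × 6 = 2173.5
  [6.25→8.25]: (209.3+155.0)/2 × 2 = 364.3
  Sum = 2669.0625 ng/mL·hr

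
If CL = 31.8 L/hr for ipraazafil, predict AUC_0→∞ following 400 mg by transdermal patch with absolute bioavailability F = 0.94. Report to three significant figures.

AUC = 11.8 mg/L·hr

AUC_0→∞ = F × Dose / CL
        = 0.94 × 400 / 31.8 = 11.8239 mg/L·hr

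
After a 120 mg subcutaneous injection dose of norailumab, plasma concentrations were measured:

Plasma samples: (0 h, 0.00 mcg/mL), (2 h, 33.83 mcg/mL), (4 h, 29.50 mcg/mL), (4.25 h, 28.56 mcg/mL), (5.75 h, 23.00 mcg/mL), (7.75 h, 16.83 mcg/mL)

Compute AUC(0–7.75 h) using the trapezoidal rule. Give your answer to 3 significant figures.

AUC = 183 mcg/mL·h

Trapezoidal AUC_0→7.75:
  [0→2]: (0.00+33.83)/2 × 2 = 33.83
  [2→4]: (33.83+29.50)/2 × 2 = 63.33
  [4→4.25]: (29.50+28.56)/2 × 0.25 = 7.2575
  [4.25→5.75]: (28.56+23.00)/2 × 1.5 = 38.67
  [5.75→7.75]: (23.00+16.83)/2 × 2 = 39.83
  Sum = 182.9175 mcg/mL·h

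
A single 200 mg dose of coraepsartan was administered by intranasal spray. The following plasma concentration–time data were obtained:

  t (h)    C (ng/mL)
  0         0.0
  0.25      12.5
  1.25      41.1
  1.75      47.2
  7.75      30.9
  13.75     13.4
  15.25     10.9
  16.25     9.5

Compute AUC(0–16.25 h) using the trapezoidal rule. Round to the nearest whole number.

Trapezoidal AUC_0→16.25:
  [0→0.25]: (0.0+12.5)/2 × 0.25 = 1.5625
  [0.25→1.25]: (12.5+41.1)/2 × 1 = 26.8
  [1.25→1.75]: (41.1+47.2)/2 × 0.5 = 22.075
  [1.75→7.75]: (47.2+30.9)/2 × 6 = 234.3
  [7.75→13.75]: (30.9+13.4)/2 × 6 = 132.9
  [13.75→15.25]: (13.4+10.9)/2 × 1.5 = 18.225
  [15.25→16.25]: (10.9+9.5)/2 × 1 = 10.2
  Sum = 446.0625 ng/mL·h

AUC = 446 ng/mL·h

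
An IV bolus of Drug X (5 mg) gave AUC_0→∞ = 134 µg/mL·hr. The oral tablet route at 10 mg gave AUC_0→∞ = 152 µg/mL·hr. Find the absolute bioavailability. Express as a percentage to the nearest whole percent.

F = (AUC_ev / D_ev) / (AUC_iv / D_iv)
  = (152/10) / (134/5)
  = 15.2 / 26.8 = 0.5672
  = 56.72%

F = 57%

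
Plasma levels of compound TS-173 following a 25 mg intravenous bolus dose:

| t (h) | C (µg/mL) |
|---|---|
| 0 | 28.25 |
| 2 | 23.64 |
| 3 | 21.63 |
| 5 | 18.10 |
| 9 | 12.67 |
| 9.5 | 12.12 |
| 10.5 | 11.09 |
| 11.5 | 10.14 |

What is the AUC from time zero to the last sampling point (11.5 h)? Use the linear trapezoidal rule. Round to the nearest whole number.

AUC = 204 µg/mL·h

Trapezoidal AUC_0→11.5:
  [0→2]: (28.25+23.64)/2 × 2 = 51.89
  [2→3]: (23.64+21.63)/2 × 1 = 22.635
  [3→5]: (21.63+18.10)/2 × 2 = 39.73
  [5→9]: (18.10+12.67)/2 × 4 = 61.54
  [9→9.5]: (12.67+12.12)/2 × 0.5 = 6.1975
  [9.5→10.5]: (12.12+11.09)/2 × 1 = 11.605
  [10.5→11.5]: (11.09+10.14)/2 × 1 = 10.615
  Sum = 204.2125 µg/mL·h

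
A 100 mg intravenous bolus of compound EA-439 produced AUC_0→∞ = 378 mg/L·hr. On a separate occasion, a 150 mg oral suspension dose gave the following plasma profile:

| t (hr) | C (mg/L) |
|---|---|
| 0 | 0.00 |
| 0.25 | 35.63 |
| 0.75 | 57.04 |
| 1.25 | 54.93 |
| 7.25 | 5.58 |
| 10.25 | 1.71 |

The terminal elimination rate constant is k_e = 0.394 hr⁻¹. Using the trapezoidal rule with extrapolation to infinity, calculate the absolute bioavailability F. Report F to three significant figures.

Trapezoidal AUC_0→10.25 (oral suspension):
  [0→0.25]: (0.00+35.63)/2 × 0.25 = 4.45375
  [0.25→0.75]: (35.63+57.04)/2 × 0.5 = 23.1675
  [0.75→1.25]: (57.04+54.93)/2 × 0.5 = 27.9925
  [1.25→7.25]: (54.93+5.58)/2 × 6 = 181.53
  [7.25→10.25]: (5.58+1.71)/2 × 3 = 10.935
  Sum = 248.07875 mg/L·hr
Tail: C_last/k_e = 1.71/0.394 = 4.340
AUC_0→∞ (oral suspension) = 248.07875 + 4.340 = 252.41875 mg/L·hr
F = (AUC_ev/D_ev)/(AUC_iv/D_iv) = (252.41875/150)/(378/100) = 1.68279/3.78 = 0.4452

F = 0.445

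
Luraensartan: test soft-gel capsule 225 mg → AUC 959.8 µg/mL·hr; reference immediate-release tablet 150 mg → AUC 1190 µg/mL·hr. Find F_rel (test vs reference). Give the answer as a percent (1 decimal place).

F_rel = (AUC_test/D_test) / (AUC_ref/D_ref)
      = (959.8/225) / (1190/150)
      = 4.26578 / 7.93333 = 0.5377 = 53.77%

F_rel = 53.8%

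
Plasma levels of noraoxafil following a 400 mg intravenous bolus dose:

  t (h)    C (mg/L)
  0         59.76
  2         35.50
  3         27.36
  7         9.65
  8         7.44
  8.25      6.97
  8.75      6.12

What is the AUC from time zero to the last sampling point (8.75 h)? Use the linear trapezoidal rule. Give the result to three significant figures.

AUC = 214 mg/L·h

Trapezoidal AUC_0→8.75:
  [0→2]: (59.76+35.50)/2 × 2 = 95.26
  [2→3]: (35.50+27.36)/2 × 1 = 31.43
  [3→7]: (27.36+9.65)/2 × 4 = 74.02
  [7→8]: (9.65+7.44)/2 × 1 = 8.545
  [8→8.25]: (7.44+6.97)/2 × 0.25 = 1.80125
  [8.25→8.75]: (6.97+6.12)/2 × 0.5 = 3.2725
  Sum = 214.32875 mg/L·h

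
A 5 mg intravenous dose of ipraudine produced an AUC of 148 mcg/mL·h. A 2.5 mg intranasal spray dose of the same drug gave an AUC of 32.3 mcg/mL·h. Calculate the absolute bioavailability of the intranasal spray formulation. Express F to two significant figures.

F = (AUC_ev / D_ev) / (AUC_iv / D_iv)
  = (32.3/2.5) / (148/5)
  = 12.92 / 29.6 = 0.4365

F = 0.44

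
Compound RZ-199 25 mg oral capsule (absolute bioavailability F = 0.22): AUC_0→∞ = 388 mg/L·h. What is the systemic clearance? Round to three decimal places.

CL = 0.014 L/h

CL = F × Dose / AUC_0→∞
   = 0.22 × 25 / 388 = 0.0141753 L/h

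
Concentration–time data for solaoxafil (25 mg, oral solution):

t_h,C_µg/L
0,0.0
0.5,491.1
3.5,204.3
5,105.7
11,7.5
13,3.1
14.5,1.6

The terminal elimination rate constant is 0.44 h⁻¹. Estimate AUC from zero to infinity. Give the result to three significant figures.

Trapezoidal AUC_0→14.5:
  [0→0.5]: (0.0+491.1)/2 × 0.5 = 122.775
  [0.5→3.5]: (491.1+204.3)/2 × 3 = 1043.1
  [3.5→5]: (204.3+105.7)/2 × 1.5 = 232.5
  [5→11]: (105.7+7.5)/2 × 6 = 339.6
  [11→13]: (7.5+3.1)/2 × 2 = 10.6
  [13→14.5]: (3.1+1.6)/2 × 1.5 = 3.525
  Sum = 1752.1 µg/L·h
Extrapolated tail: C_last / k_e = 1.6 / 0.44 = 3.636
AUC_0→∞ = 1752.1 + 3.636 = 1755.736 µg/L·h

AUC = 1760 µg/L·h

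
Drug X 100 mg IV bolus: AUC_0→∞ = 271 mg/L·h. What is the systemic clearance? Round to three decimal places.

CL = 0.369 L/h

CL = Dose_iv / AUC_0→∞
   = 100 / 271 = 0.369004 L/h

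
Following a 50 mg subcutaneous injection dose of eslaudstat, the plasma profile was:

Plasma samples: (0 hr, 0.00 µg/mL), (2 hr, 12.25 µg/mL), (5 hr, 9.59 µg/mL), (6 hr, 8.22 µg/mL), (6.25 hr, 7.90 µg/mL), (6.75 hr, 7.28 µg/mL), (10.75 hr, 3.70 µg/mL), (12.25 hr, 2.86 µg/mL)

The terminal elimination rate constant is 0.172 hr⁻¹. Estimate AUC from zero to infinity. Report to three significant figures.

Trapezoidal AUC_0→12.25:
  [0→2]: (0.00+12.25)/2 × 2 = 12.25
  [2→5]: (12.25+9.59)/2 × 3 = 32.76
  [5→6]: (9.59+8.22)/2 × 1 = 8.905
  [6→6.25]: (8.22+7.90)/2 × 0.25 = 2.015
  [6.25→6.75]: (7.90+7.28)/2 × 0.5 = 3.795
  [6.75→10.75]: (7.28+3.70)/2 × 4 = 21.96
  [10.75→12.25]: (3.70+2.86)/2 × 1.5 = 4.92
  Sum = 86.605 µg/mL·hr
Extrapolated tail: C_last / k_e = 2.86 / 0.172 = 16.628
AUC_0→∞ = 86.605 + 16.628 = 103.233 µg/mL·hr

AUC = 103 µg/mL·hr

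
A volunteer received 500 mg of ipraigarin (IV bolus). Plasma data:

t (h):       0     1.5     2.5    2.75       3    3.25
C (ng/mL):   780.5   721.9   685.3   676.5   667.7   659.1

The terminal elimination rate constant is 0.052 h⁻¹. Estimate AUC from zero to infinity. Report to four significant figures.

AUC = 15010 ng/mL·h

Trapezoidal AUC_0→3.25:
  [0→1.5]: (780.5+721.9)/2 × 1.5 = 1126.8
  [1.5→2.5]: (721.9+685.3)/2 × 1 = 703.6
  [2.5→2.75]: (685.3+676.5)/2 × 0.25 = 170.225
  [2.75→3]: (676.5+667.7)/2 × 0.25 = 168.025
  [3→3.25]: (667.7+659.1)/2 × 0.25 = 165.85
  Sum = 2334.5 ng/mL·h
Extrapolated tail: C_last / k_e = 659.1 / 0.052 = 12675.000
AUC_0→∞ = 2334.5 + 12675.000 = 15009.5 ng/mL·h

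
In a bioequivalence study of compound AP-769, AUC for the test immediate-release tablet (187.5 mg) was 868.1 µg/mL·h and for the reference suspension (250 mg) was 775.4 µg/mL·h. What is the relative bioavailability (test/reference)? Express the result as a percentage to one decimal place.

F_rel = (AUC_test/D_test) / (AUC_ref/D_ref)
      = (868.1/187.5) / (775.4/250)
      = 4.62987 / 3.1016 = 1.4927 = 149.27%

F_rel = 149.3%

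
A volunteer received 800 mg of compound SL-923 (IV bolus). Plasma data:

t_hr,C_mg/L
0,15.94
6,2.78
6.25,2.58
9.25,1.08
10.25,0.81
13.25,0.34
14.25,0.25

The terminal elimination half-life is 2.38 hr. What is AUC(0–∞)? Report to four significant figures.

Trapezoidal AUC_0→14.25:
  [0→6]: (15.94+2.78)/2 × 6 = 56.16
  [6→6.25]: (2.78+2.58)/2 × 0.25 = 0.67
  [6.25→9.25]: (2.58+1.08)/2 × 3 = 5.49
  [9.25→10.25]: (1.08+0.81)/2 × 1 = 0.945
  [10.25→13.25]: (0.81+0.34)/2 × 3 = 1.725
  [13.25→14.25]: (0.34+0.25)/2 × 1 = 0.295
  Sum = 65.285 mg/L·hr
k_e = ln2 / t½ = 0.693147 / 2.38 = 0.2912 hr^-1
Extrapolated tail: C_last / k_e = 0.25 / 0.2912 = 0.859
AUC_0→∞ = 65.285 + 0.859 = 66.144 mg/L·hr

AUC = 66.14 mg/L·hr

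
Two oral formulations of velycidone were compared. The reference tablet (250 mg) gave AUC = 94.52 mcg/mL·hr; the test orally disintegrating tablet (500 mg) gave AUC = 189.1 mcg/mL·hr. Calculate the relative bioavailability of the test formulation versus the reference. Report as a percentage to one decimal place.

F_rel = (AUC_test/D_test) / (AUC_ref/D_ref)
      = (189.1/500) / (94.52/250)
      = 0.3782 / 0.37808 = 1.0003 = 100.03%

F_rel = 100.0%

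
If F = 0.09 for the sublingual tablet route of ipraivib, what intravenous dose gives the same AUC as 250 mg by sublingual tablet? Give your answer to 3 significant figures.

Systemic exposure from an extravascular dose = F × D_ev, so the equivalent IV dose is F × D_ev.
D_iv = F × D_ev = 0.09 × 250 = 22.5 mg

D_iv = 22.5 mg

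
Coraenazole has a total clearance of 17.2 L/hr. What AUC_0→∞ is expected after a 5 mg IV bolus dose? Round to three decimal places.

AUC_0→∞ = Dose_iv / CL
        = 5 / 17.2 = 0.290698 mg/L·hr

AUC = 0.291 mg/L·hr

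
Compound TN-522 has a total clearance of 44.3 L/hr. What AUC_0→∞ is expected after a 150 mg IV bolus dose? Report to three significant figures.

AUC_0→∞ = Dose_iv / CL
        = 150 / 44.3 = 3.386 mg/L·hr

AUC = 3.39 mg/L·hr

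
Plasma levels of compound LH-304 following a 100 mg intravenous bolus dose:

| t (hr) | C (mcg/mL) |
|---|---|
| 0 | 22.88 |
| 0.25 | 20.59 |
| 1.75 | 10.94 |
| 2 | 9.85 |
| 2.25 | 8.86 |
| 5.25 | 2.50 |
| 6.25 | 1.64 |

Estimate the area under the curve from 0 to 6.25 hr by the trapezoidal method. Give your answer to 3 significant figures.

AUC = 53.1 mcg/mL·hr

Trapezoidal AUC_0→6.25:
  [0→0.25]: (22.88+20.59)/2 × 0.25 = 5.43375
  [0.25→1.75]: (20.59+10.94)/2 × 1.5 = 23.6475
  [1.75→2]: (10.94+9.85)/2 × 0.25 = 2.59875
  [2→2.25]: (9.85+8.86)/2 × 0.25 = 2.33875
  [2.25→5.25]: (8.86+2.50)/2 × 3 = 17.04
  [5.25→6.25]: (2.50+1.64)/2 × 1 = 2.07
  Sum = 53.12875 mcg/mL·hr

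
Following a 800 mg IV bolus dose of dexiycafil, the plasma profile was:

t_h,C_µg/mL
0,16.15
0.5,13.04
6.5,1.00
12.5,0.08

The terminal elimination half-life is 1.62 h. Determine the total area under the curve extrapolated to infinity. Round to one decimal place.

AUC = 52.8 µg/mL·h

Trapezoidal AUC_0→12.5:
  [0→0.5]: (16.15+13.04)/2 × 0.5 = 7.2975
  [0.5→6.5]: (13.04+1.00)/2 × 6 = 42.12
  [6.5→12.5]: (1.00+0.08)/2 × 6 = 3.24
  Sum = 52.6575 µg/mL·h
k_e = ln2 / t½ = 0.693147 / 1.62 = 0.4279 h^-1
Extrapolated tail: C_last / k_e = 0.08 / 0.4279 = 0.187
AUC_0→∞ = 52.6575 + 0.187 = 52.8445 µg/mL·h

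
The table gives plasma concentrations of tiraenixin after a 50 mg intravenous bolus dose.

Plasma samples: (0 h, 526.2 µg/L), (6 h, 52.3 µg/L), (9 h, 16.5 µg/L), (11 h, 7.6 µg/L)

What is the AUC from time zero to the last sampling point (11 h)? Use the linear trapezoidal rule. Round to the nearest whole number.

Trapezoidal AUC_0→11:
  [0→6]: (526.2+52.3)/2 × 6 = 1735.5
  [6→9]: (52.3+16.5)/2 × 3 = 103.2
  [9→11]: (16.5+7.6)/2 × 2 = 24.1
  Sum = 1862.8 µg/L·h

AUC = 1863 µg/L·h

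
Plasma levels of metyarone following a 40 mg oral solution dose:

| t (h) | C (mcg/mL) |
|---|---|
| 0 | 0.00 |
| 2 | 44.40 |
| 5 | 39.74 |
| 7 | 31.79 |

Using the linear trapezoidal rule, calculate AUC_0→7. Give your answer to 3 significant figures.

AUC = 242 mcg/mL·h

Trapezoidal AUC_0→7:
  [0→2]: (0.00+44.40)/2 × 2 = 44.4
  [2→5]: (44.40+39.74)/2 × 3 = 126.21
  [5→7]: (39.74+31.79)/2 × 2 = 71.53
  Sum = 242.14 mcg/mL·h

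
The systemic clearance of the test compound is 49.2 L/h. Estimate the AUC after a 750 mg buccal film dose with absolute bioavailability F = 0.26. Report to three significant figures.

AUC = 3.96 mg/L·h

AUC_0→∞ = F × Dose / CL
        = 0.26 × 750 / 49.2 = 3.96341 mg/L·h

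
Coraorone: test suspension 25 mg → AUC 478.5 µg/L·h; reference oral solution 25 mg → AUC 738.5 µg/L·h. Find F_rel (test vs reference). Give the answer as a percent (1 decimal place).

F_rel = (AUC_test/D_test) / (AUC_ref/D_ref)
      = (478.5/25) / (738.5/25)
      = 19.14 / 29.54 = 0.6479 = 64.79%

F_rel = 64.8%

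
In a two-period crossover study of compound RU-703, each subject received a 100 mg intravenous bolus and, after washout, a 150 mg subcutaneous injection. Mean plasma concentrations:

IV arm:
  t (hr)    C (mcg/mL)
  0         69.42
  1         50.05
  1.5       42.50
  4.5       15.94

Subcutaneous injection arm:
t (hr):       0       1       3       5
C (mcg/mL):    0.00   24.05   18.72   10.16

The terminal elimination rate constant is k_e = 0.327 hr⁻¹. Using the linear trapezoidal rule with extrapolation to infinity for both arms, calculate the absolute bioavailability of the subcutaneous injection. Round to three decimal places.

Trapezoidal AUC_0→4.5 (IV):
  [0→1]: (69.42+50.05)/2 × 1 = 59.735
  [1→1.5]: (50.05+42.50)/2 × 0.5 = 23.1375
  [1.5→4.5]: (42.50+15.94)/2 × 3 = 87.66
  Sum = 170.5325 mcg/mL·hr
IV tail: 15.94/0.327 = 48.746; AUC_iv,0→∞ = 170.5325 + 48.746 = 219.2785 mcg/mL·hr
Trapezoidal AUC_0→5 (subcutaneous injection):
  [0→1]: (0.00+24.05)/2 × 1 = 12.025
  [1→3]: (24.05+18.72)/2 × 2 = 42.77
  [3→5]: (18.72+10.16)/2 × 2 = 28.88
  Sum = 83.675 mcg/mL·hr
subcutaneous injection tail: 10.16/0.327 = 31.070; AUC_ev,0→∞ = 83.675 + 31.070 = 114.745 mcg/mL·hr
F = (AUC_ev/D_ev)/(AUC_iv/D_iv) = (114.745/150)/(219.2785/100) = 0.764967/2.192785 = 0.3489

F = 0.349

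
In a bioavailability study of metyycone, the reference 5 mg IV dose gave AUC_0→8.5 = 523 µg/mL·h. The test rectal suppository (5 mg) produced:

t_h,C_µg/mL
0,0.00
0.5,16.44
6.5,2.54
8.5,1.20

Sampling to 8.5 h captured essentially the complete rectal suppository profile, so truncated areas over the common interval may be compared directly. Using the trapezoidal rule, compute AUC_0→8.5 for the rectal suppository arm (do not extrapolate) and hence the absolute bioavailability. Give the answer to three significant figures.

Trapezoidal AUC_0→8.5 (rectal suppository):
  [0→0.5]: (0.00+16.44)/2 × 0.5 = 4.11
  [0.5→6.5]: (16.44+2.54)/2 × 6 = 56.94
  [6.5→8.5]: (2.54+1.20)/2 × 2 = 3.74
  Sum = 64.79 µg/mL·h
F = (AUC_ev/D_ev)/(AUC_iv/D_iv) = (64.79/5)/(523/5) = 12.958/104.6 = 0.1239

F = 0.124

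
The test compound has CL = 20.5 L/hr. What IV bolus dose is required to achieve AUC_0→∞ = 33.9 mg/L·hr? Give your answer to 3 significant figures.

Dose = 695 mg

Dose_iv = CL × AUC_0→∞
     = 20.5 × 33.9 = 694.95 mg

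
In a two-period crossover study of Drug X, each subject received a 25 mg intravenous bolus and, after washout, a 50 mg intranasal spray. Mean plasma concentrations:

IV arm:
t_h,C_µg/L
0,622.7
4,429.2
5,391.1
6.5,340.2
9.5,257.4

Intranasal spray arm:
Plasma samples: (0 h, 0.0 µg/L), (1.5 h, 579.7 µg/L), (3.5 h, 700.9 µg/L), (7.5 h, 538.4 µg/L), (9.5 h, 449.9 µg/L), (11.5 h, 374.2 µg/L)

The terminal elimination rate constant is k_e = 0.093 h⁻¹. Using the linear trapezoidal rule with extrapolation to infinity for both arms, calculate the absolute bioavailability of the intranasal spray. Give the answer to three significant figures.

F = 0.746

Trapezoidal AUC_0→9.5 (IV):
  [0→4]: (622.7+429.2)/2 × 4 = 2103.8
  [4→5]: (429.2+391.1)/2 × 1 = 410.15
  [5→6.5]: (391.1+340.2)/2 × 1.5 = 548.475
  [6.5→9.5]: (340.2+257.4)/2 × 3 = 896.4
  Sum = 3958.825 µg/L·h
IV tail: 257.4/0.093 = 2767.742; AUC_iv,0→∞ = 3958.825 + 2767.742 = 6726.567 µg/L·h
Trapezoidal AUC_0→11.5 (intranasal spray):
  [0→1.5]: (0.0+579.7)/2 × 1.5 = 434.775
  [1.5→3.5]: (579.7+700.9)/2 × 2 = 1280.6
  [3.5→7.5]: (700.9+538.4)/2 × 4 = 2478.6
  [7.5→9.5]: (538.4+449.9)/2 × 2 = 988.3
  [9.5→11.5]: (449.9+374.2)/2 × 2 = 824.1
  Sum = 6006.375 µg/L·h
intranasal spray tail: 374.2/0.093 = 4023.656; AUC_ev,0→∞ = 6006.375 + 4023.656 = 10030.031 µg/L·h
F = (AUC_ev/D_ev)/(AUC_iv/D_iv) = (10030.031/50)/(6726.567/25) = 200.60062/269.06268 = 0.7456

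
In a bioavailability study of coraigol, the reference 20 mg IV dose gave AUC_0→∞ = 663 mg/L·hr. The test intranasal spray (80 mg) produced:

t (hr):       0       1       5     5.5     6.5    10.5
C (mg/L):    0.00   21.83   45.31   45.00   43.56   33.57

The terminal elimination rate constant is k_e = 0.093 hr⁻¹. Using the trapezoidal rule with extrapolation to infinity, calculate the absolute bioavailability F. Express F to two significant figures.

F = 0.27

Trapezoidal AUC_0→10.5 (intranasal spray):
  [0→1]: (0.00+21.83)/2 × 1 = 10.915
  [1→5]: (21.83+45.31)/2 × 4 = 134.28
  [5→5.5]: (45.31+45.00)/2 × 0.5 = 22.5775
  [5.5→6.5]: (45.00+43.56)/2 × 1 = 44.28
  [6.5→10.5]: (43.56+33.57)/2 × 4 = 154.26
  Sum = 366.3125 mg/L·hr
Tail: C_last/k_e = 33.57/0.093 = 360.968
AUC_0→∞ (intranasal spray) = 366.3125 + 360.968 = 727.2805 mg/L·hr
F = (AUC_ev/D_ev)/(AUC_iv/D_iv) = (727.2805/80)/(663/20) = 9.09101/33.15 = 0.2742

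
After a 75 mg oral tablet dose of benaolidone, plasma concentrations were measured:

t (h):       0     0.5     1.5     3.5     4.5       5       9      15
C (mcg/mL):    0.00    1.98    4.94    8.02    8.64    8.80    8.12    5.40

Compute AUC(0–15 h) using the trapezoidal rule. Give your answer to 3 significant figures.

Trapezoidal AUC_0→15:
  [0→0.5]: (0.00+1.98)/2 × 0.5 = 0.495
  [0.5→1.5]: (1.98+4.94)/2 × 1 = 3.46
  [1.5→3.5]: (4.94+8.02)/2 × 2 = 12.96
  [3.5→4.5]: (8.02+8.64)/2 × 1 = 8.33
  [4.5→5]: (8.64+8.80)/2 × 0.5 = 4.36
  [5→9]: (8.80+8.12)/2 × 4 = 33.84
  [9→15]: (8.12+5.40)/2 × 6 = 40.56
  Sum = 104.005 mcg/mL·h

AUC = 104 mcg/mL·h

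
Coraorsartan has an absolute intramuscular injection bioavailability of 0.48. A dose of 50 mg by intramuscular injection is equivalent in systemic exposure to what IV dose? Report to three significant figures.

D_iv = 24.0 mg

Systemic exposure from an extravascular dose = F × D_ev, so the equivalent IV dose is F × D_ev.
D_iv = F × D_ev = 0.48 × 50 = 24 mg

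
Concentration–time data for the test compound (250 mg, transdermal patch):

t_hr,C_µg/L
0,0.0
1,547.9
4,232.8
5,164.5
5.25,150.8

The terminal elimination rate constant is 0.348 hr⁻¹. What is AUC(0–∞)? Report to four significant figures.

Trapezoidal AUC_0→5.25:
  [0→1]: (0.0+547.9)/2 × 1 = 273.95
  [1→4]: (547.9+232.8)/2 × 3 = 1171.05
  [4→5]: (232.8+164.5)/2 × 1 = 198.65
  [5→5.25]: (164.5+150.8)/2 × 0.25 = 39.4125
  Sum = 1683.0625 µg/L·hr
Extrapolated tail: C_last / k_e = 150.8 / 0.348 = 433.333
AUC_0→∞ = 1683.0625 + 433.333 = 2116.3955 µg/L·hr

AUC = 2116 µg/L·hr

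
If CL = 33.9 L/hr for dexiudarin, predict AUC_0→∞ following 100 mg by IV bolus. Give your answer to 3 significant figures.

AUC = 2.95 mg/L·hr

AUC_0→∞ = Dose_iv / CL
        = 100 / 33.9 = 2.94985 mg/L·hr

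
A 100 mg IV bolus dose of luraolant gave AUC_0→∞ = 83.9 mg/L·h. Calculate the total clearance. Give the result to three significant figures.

CL = 1.19 L/h

CL = Dose_iv / AUC_0→∞
   = 100 / 83.9 = 1.1919 L/h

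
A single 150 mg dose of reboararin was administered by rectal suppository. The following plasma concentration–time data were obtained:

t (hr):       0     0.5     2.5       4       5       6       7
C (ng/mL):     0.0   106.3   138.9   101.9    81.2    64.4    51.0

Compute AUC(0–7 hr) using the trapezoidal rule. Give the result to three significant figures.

Trapezoidal AUC_0→7:
  [0→0.5]: (0.0+106.3)/2 × 0.5 = 26.575
  [0.5→2.5]: (106.3+138.9)/2 × 2 = 245.2
  [2.5→4]: (138.9+101.9)/2 × 1.5 = 180.6
  [4→5]: (101.9+81.2)/2 × 1 = 91.55
  [5→6]: (81.2+64.4)/2 × 1 = 72.8
  [6→7]: (64.4+51.0)/2 × 1 = 57.7
  Sum = 674.425 ng/mL·hr

AUC = 674 ng/mL·hr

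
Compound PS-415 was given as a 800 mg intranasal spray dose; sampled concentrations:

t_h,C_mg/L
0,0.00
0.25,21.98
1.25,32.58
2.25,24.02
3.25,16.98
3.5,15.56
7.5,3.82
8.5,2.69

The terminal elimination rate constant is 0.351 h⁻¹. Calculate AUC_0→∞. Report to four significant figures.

Trapezoidal AUC_0→8.5:
  [0→0.25]: (0.00+21.98)/2 × 0.25 = 2.7475
  [0.25→1.25]: (21.98+32.58)/2 × 1 = 27.28
  [1.25→2.25]: (32.58+24.02)/2 × 1 = 28.3
  [2.25→3.25]: (24.02+16.98)/2 × 1 = 20.5
  [3.25→3.5]: (16.98+15.56)/2 × 0.25 = 4.0675
  [3.5→7.5]: (15.56+3.82)/2 × 4 = 38.76
  [7.5→8.5]: (3.82+2.69)/2 × 1 = 3.255
  Sum = 124.91 mg/L·h
Extrapolated tail: C_last / k_e = 2.69 / 0.351 = 7.664
AUC_0→∞ = 124.91 + 7.664 = 132.574 mg/L·h

AUC = 132.6 mg/L·h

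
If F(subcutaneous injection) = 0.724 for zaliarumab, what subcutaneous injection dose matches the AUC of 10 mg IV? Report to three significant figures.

For equal systemic exposure: F × D_ev = D_iv
D_ev = D_iv / F = 10 / 0.724 = 13.8122 mg

D_subcutaneous = 13.8 mg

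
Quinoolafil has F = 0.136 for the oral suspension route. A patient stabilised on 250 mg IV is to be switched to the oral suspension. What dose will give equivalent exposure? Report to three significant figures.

For equal systemic exposure: F × D_ev = D_iv
D_ev = D_iv / F = 250 / 0.136 = 1838.24 mg

D_oral = 1840 mg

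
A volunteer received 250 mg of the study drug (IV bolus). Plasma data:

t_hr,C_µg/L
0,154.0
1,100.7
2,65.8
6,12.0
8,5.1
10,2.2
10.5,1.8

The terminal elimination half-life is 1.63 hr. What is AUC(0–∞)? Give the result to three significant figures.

AUC = 396 µg/L·hr

Trapezoidal AUC_0→10.5:
  [0→1]: (154.0+100.7)/2 × 1 = 127.35
  [1→2]: (100.7+65.8)/2 × 1 = 83.25
  [2→6]: (65.8+12.0)/2 × 4 = 155.6
  [6→8]: (12.0+5.1)/2 × 2 = 17.1
  [8→10]: (5.1+2.2)/2 × 2 = 7.3
  [10→10.5]: (2.2+1.8)/2 × 0.5 = 1.0
  Sum = 391.6 µg/L·hr
k_e = ln2 / t½ = 0.693147 / 1.63 = 0.4252 hr^-1
Extrapolated tail: C_last / k_e = 1.8 / 0.4252 = 4.233
AUC_0→∞ = 391.6 + 4.233 = 395.833 µg/L·hr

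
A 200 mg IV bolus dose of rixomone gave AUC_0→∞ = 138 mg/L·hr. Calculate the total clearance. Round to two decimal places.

CL = Dose_iv / AUC_0→∞
   = 200 / 138 = 1.44928 L/hr

CL = 1.45 L/hr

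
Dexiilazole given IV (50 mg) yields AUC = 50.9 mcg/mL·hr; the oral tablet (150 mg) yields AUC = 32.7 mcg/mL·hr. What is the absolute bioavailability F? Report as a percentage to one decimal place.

F = (AUC_ev / D_ev) / (AUC_iv / D_iv)
  = (32.7/150) / (50.9/50)
  = 0.218 / 1.018 = 0.2141
  = 21.41%

F = 21.4%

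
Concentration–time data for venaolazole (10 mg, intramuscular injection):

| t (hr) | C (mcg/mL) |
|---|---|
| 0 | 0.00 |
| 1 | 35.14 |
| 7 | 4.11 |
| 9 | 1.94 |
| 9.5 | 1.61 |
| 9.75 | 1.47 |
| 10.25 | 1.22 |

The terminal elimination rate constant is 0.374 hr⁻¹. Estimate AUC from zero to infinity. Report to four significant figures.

AUC = 146.6 mcg/mL·hr

Trapezoidal AUC_0→10.25:
  [0→1]: (0.00+35.14)/2 × 1 = 17.57
  [1→7]: (35.14+4.11)/2 × 6 = 117.75
  [7→9]: (4.11+1.94)/2 × 2 = 6.05
  [9→9.5]: (1.94+1.61)/2 × 0.5 = 0.8875
  [9.5→9.75]: (1.61+1.47)/2 × 0.25 = 0.385
  [9.75→10.25]: (1.47+1.22)/2 × 0.5 = 0.6725
  Sum = 143.315 mcg/mL·hr
Extrapolated tail: C_last / k_e = 1.22 / 0.374 = 3.262
AUC_0→∞ = 143.315 + 3.262 = 146.577 mcg/mL·hr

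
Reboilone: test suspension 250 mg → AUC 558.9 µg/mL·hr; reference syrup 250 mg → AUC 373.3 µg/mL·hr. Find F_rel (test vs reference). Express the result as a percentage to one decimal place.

F_rel = (AUC_test/D_test) / (AUC_ref/D_ref)
      = (558.9/250) / (373.3/250)
      = 2.2356 / 1.4932 = 1.4972 = 149.72%

F_rel = 149.7%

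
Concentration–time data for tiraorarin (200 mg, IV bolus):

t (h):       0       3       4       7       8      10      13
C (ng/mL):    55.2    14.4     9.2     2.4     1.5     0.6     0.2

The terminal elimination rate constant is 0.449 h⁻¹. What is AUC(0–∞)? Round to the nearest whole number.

Trapezoidal AUC_0→13:
  [0→3]: (55.2+14.4)/2 × 3 = 104.4
  [3→4]: (14.4+9.2)/2 × 1 = 11.8
  [4→7]: (9.2+2.4)/2 × 3 = 17.4
  [7→8]: (2.4+1.5)/2 × 1 = 1.95
  [8→10]: (1.5+0.6)/2 × 2 = 2.1
  [10→13]: (0.6+0.2)/2 × 3 = 1.2
  Sum = 138.85 ng/mL·h
Extrapolated tail: C_last / k_e = 0.2 / 0.449 = 0.445
AUC_0→∞ = 138.85 + 0.445 = 139.295 ng/mL·h

AUC = 139 ng/mL·h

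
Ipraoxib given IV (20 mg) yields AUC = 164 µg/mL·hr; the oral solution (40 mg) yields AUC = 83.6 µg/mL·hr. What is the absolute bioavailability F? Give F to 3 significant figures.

F = 0.255

F = (AUC_ev / D_ev) / (AUC_iv / D_iv)
  = (83.6/40) / (164/20)
  = 2.09 / 8.2 = 0.2549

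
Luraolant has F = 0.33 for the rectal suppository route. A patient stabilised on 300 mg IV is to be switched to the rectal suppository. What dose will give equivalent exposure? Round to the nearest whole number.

For equal systemic exposure: F × D_ev = D_iv
D_ev = D_iv / F = 300 / 0.33 = 909.091 mg

D_rectal = 909 mg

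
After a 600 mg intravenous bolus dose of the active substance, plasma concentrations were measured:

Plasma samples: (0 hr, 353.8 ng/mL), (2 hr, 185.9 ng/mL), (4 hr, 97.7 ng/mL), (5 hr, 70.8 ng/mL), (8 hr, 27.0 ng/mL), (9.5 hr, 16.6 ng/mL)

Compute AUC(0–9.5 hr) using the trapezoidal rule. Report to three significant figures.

Trapezoidal AUC_0→9.5:
  [0→2]: (353.8+185.9)/2 × 2 = 539.7
  [2→4]: (185.9+97.7)/2 × 2 = 283.6
  [4→5]: (97.7+70.8)/2 × 1 = 84.25
  [5→8]: (70.8+27.0)/2 × 3 = 146.7
  [8→9.5]: (27.0+16.6)/2 × 1.5 = 32.7
  Sum = 1086.95 ng/mL·hr

AUC = 1090 ng/mL·hr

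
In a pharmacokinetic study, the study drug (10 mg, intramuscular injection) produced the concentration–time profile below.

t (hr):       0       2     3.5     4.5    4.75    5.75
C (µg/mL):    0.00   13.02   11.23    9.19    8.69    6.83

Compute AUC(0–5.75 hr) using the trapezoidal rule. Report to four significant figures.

AUC = 51.41 µg/mL·hr

Trapezoidal AUC_0→5.75:
  [0→2]: (0.00+13.02)/2 × 2 = 13.02
  [2→3.5]: (13.02+11.23)/2 × 1.5 = 18.1875
  [3.5→4.5]: (11.23+9.19)/2 × 1 = 10.21
  [4.5→4.75]: (9.19+8.69)/2 × 0.25 = 2.235
  [4.75→5.75]: (8.69+6.83)/2 × 1 = 7.76
  Sum = 51.4125 µg/mL·hr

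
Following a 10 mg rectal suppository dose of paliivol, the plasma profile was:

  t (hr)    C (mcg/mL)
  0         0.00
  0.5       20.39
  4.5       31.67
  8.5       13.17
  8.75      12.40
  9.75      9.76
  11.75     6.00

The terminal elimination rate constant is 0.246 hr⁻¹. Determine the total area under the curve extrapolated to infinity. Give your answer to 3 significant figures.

AUC = 253 mcg/mL·hr

Trapezoidal AUC_0→11.75:
  [0→0.5]: (0.00+20.39)/2 × 0.5 = 5.0975
  [0.5→4.5]: (20.39+31.67)/2 × 4 = 104.12
  [4.5→8.5]: (31.67+13.17)/2 × 4 = 89.68
  [8.5→8.75]: (13.17+12.40)/2 × 0.25 = 3.19625
  [8.75→9.75]: (12.40+9.76)/2 × 1 = 11.08
  [9.75→11.75]: (9.76+6.00)/2 × 2 = 15.76
  Sum = 228.93375 mcg/mL·hr
Extrapolated tail: C_last / k_e = 6.00 / 0.246 = 24.390
AUC_0→∞ = 228.93375 + 24.390 = 253.32375 mcg/mL·hr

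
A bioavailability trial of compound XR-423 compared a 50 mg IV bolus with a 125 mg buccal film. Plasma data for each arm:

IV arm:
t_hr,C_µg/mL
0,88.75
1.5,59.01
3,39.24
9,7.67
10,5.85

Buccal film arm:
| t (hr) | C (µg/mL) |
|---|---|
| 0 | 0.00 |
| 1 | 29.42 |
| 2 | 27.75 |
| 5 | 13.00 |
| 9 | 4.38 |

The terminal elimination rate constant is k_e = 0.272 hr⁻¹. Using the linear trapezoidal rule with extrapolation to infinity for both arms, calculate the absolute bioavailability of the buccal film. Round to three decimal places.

F = 0.176

Trapezoidal AUC_0→10 (IV):
  [0→1.5]: (88.75+59.01)/2 × 1.5 = 110.82
  [1.5→3]: (59.01+39.24)/2 × 1.5 = 73.6875
  [3→9]: (39.24+7.67)/2 × 6 = 140.73
  [9→10]: (7.67+5.85)/2 × 1 = 6.76
  Sum = 331.9975 µg/mL·hr
IV tail: 5.85/0.272 = 21.507; AUC_iv,0→∞ = 331.9975 + 21.507 = 353.5045 µg/mL·hr
Trapezoidal AUC_0→9 (buccal film):
  [0→1]: (0.00+29.42)/2 × 1 = 14.71
  [1→2]: (29.42+27.75)/2 × 1 = 28.585
  [2→5]: (27.75+13.00)/2 × 3 = 61.125
  [5→9]: (13.00+4.38)/2 × 4 = 34.76
  Sum = 139.18 µg/mL·hr
buccal film tail: 4.38/0.272 = 16.103; AUC_ev,0→∞ = 139.18 + 16.103 = 155.283 µg/mL·hr
F = (AUC_ev/D_ev)/(AUC_iv/D_iv) = (155.283/125)/(353.5045/50) = 1.242264/7.07009 = 0.1757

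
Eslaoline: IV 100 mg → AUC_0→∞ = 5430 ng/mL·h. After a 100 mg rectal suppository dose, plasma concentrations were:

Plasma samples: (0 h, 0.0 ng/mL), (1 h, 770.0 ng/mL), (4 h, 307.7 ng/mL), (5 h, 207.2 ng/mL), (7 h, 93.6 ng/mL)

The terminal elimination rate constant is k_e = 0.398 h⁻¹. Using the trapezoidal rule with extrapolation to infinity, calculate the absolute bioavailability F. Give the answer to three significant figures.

F = 0.515

Trapezoidal AUC_0→7 (rectal suppository):
  [0→1]: (0.0+770.0)/2 × 1 = 385.0
  [1→4]: (770.0+307.7)/2 × 3 = 1616.55
  [4→5]: (307.7+207.2)/2 × 1 = 257.45
  [5→7]: (207.2+93.6)/2 × 2 = 300.8
  Sum = 2559.8 ng/mL·h
Tail: C_last/k_e = 93.6/0.398 = 235.176
AUC_0→∞ (rectal suppository) = 2559.8 + 235.176 = 2794.976 ng/mL·h
F = (AUC_ev/D_ev)/(AUC_iv/D_iv) = (2794.976/100)/(5430/100) = 27.94976/54.3 = 0.5147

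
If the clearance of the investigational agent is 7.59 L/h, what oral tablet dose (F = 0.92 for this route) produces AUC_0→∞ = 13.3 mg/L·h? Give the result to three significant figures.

Dose = 110 mg

Dose = CL × AUC_0→∞ / F
     = 7.59 × 13.3 / 0.92 = 109.725 mg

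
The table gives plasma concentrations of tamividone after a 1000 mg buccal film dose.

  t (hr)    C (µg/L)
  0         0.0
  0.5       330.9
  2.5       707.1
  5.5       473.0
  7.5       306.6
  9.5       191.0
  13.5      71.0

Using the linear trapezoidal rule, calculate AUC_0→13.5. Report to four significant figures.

Trapezoidal AUC_0→13.5:
  [0→0.5]: (0.0+330.9)/2 × 0.5 = 82.725
  [0.5→2.5]: (330.9+707.1)/2 × 2 = 1038.0
  [2.5→5.5]: (707.1+473.0)/2 × 3 = 1770.15
  [5.5→7.5]: (473.0+306.6)/2 × 2 = 779.6
  [7.5→9.5]: (306.6+191.0)/2 × 2 = 497.6
  [9.5→13.5]: (191.0+71.0)/2 × 4 = 524.0
  Sum = 4692.075 µg/L·hr

AUC = 4692 µg/L·hr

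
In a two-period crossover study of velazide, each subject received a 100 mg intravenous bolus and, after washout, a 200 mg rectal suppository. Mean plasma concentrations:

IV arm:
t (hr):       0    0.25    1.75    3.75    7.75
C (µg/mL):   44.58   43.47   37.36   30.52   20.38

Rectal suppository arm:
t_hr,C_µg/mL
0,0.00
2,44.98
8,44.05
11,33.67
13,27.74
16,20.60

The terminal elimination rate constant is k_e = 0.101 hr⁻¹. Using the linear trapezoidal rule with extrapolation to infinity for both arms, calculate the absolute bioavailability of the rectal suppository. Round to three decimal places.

F = 0.865

Trapezoidal AUC_0→7.75 (IV):
  [0→0.25]: (44.58+43.47)/2 × 0.25 = 11.00625
  [0.25→1.75]: (43.47+37.36)/2 × 1.5 = 60.6225
  [1.75→3.75]: (37.36+30.52)/2 × 2 = 67.88
  [3.75→7.75]: (30.52+20.38)/2 × 4 = 101.8
  Sum = 241.30875 µg/mL·hr
IV tail: 20.38/0.101 = 201.782; AUC_iv,0→∞ = 241.30875 + 201.782 = 443.09075 µg/mL·hr
Trapezoidal AUC_0→16 (rectal suppository):
  [0→2]: (0.00+44.98)/2 × 2 = 44.98
  [2→8]: (44.98+44.05)/2 × 6 = 267.09
  [8→11]: (44.05+33.67)/2 × 3 = 116.58
  [11→13]: (33.67+27.74)/2 × 2 = 61.41
  [13→16]: (27.74+20.60)/2 × 3 = 72.51
  Sum = 562.57 µg/mL·hr
rectal suppository tail: 20.60/0.101 = 203.960; AUC_ev,0→∞ = 562.57 + 203.960 = 766.53 µg/mL·hr
F = (AUC_ev/D_ev)/(AUC_iv/D_iv) = (766.53/200)/(443.09075/100) = 3.83265/4.4309075 = 0.8650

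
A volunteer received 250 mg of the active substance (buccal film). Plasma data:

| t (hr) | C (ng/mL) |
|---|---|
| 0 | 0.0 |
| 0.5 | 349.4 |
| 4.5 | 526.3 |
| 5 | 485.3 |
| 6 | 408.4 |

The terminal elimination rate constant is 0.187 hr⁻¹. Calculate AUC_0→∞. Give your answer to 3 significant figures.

AUC = 4720 ng/mL·hr

Trapezoidal AUC_0→6:
  [0→0.5]: (0.0+349.4)/2 × 0.5 = 87.35
  [0.5→4.5]: (349.4+526.3)/2 × 4 = 1751.4
  [4.5→5]: (526.3+485.3)/2 × 0.5 = 252.9
  [5→6]: (485.3+408.4)/2 × 1 = 446.85
  Sum = 2538.5 ng/mL·hr
Extrapolated tail: C_last / k_e = 408.4 / 0.187 = 2183.957
AUC_0→∞ = 2538.5 + 2183.957 = 4722.457 ng/mL·hr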